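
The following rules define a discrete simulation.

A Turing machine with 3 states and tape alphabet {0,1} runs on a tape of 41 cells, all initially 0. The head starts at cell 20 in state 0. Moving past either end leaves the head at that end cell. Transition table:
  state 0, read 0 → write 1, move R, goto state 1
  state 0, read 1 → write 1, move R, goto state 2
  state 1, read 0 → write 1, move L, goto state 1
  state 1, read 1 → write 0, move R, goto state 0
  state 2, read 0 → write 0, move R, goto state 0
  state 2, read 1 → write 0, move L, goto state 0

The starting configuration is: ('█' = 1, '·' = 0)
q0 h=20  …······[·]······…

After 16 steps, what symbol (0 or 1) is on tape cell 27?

1

k=0  q0 h=20  …······[·]······…
k=1  q1 h=21  …·····█[·]······…
k=2  q1 h=20  …······[█]█·····…
k=3  q0 h=21  …······[█]······…
k=4  q2 h=22  …·····█[·]······…
k=5  q0 h=23  …····█·[·]······…
k=6  q1 h=24  …···█·█[·]······…
k=7  q1 h=23  …····█·[█]█·····…
k=8  q0 h=24  …···█··[█]······…
k=9  q2 h=25  …··█··█[·]······…
k=10  q0 h=26  …·█··█·[·]······…
k=11  q1 h=27  …█··█·█[·]······…
k=12  q1 h=26  …·█··█·[█]█·····…
k=13  q0 h=27  …█··█··[█]······…
k=14  q2 h=28  …··█··█[·]······…
k=15  q0 h=29  …·█··█·[·]······…
k=16  q1 h=30  …█··█·█[·]······…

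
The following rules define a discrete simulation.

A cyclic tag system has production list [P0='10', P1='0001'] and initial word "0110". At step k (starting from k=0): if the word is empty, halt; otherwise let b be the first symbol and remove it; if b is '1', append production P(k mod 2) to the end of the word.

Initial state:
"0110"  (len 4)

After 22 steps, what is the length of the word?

step 0: "0110"  (len 4)
step 1: "110"  (len 3)
step 2: "100001"  (len 6)
step 3: "0000110"  (len 7)
step 4: "000110"  (len 6)
step 5: "00110"  (len 5)
step 6: "0110"  (len 4)
step 7: "110"  (len 3)
step 8: "100001"  (len 6)
step 9: "0000110"  (len 7)
step 10: "000110"  (len 6)
step 11: "00110"  (len 5)
step 12: "0110"  (len 4)
step 13: "110"  (len 3)
step 14: "100001"  (len 6)
step 15: "0000110"  (len 7)
step 16: "000110"  (len 6)
step 17: "00110"  (len 5)
step 18: "0110"  (len 4)
step 19: "110"  (len 3)
step 20: "100001"  (len 6)
step 21: "0000110"  (len 7)
step 22: "000110"  (len 6)

6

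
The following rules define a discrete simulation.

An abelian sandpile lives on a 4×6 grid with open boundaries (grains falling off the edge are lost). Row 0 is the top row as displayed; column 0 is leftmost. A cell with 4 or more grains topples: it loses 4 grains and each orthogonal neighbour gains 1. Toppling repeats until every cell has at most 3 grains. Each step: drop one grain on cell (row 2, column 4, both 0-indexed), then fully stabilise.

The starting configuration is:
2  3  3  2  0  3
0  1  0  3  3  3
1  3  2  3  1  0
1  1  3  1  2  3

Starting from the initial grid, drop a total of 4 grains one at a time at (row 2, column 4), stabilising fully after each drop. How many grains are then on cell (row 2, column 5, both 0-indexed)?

2

step 0: 2  3  3  2  0  3
0  1  0  3  3  3
1  3  2  3  1  0
1  1  3  1  2  3
step 1: 2  3  3  2  0  3
0  1  0  3  3  3
1  3  2  3  2  0
1  1  3  1  2  3
step 2: 2  3  3  2  0  3
0  1  0  3  3  3
1  3  2  3  3  0
1  1  3  1  2  3
step 3: 2  3  3  3  2  0
0  1  1  1  2  1
1  3  3  1  2  2
1  1  3  2  3  3
step 4: 2  3  3  3  2  0
0  1  1  1  2  1
1  3  3  1  3  2
1  1  3  2  3  3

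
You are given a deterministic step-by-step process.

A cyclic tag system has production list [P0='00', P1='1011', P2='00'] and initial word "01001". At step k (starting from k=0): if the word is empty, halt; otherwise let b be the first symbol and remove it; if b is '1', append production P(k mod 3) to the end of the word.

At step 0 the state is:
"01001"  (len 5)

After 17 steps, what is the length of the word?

t=0: "01001"  (len 5)
t=1: "1001"  (len 4)
t=2: "0011011"  (len 7)
t=3: "011011"  (len 6)
t=4: "11011"  (len 5)
t=5: "10111011"  (len 8)
t=6: "011101100"  (len 9)
t=7: "11101100"  (len 8)
t=8: "11011001011"  (len 11)
t=9: "101100101100"  (len 12)
t=10: "0110010110000"  (len 13)
t=11: "110010110000"  (len 12)
t=12: "1001011000000"  (len 13)
t=13: "00101100000000"  (len 14)
t=14: "0101100000000"  (len 13)
t=15: "101100000000"  (len 12)
t=16: "0110000000000"  (len 13)
t=17: "110000000000"  (len 12)

12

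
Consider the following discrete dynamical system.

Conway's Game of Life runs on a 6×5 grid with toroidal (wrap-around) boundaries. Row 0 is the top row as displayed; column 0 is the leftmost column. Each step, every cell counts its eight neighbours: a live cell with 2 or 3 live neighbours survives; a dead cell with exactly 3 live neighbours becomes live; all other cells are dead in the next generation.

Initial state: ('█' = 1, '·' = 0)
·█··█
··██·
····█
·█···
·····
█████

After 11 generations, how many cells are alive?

8

t=0: ·█··█
··██·
····█
·█···
·····
█████
t=1: ·····
█·███
··██·
·····
···██
·████
t=2: ·····
·██·█
·██··
··█·█
█···█
█·█·█
t=3: ··█·█
████·
·····
··█·█
·····
██·██
t=4: ·····
█████
█···█
·····
·██··
█████
t=5: ·····
·███·
··█··
██···
····█
█··██
t=6: ██···
·███·
█··█·
██···
·█·█·
█··██
t=7: ·····
···█·
█··█·
██···
·█·█·
···█·
t=8: ·····
····█
███··
██···
██··█
··█··
t=9: ·····
██···
··█·█
·····
··█·█
██···
t=10: ·····
██···
██···
·····
██···
██···
t=11: ·····
██···
██···
·····
██···
██···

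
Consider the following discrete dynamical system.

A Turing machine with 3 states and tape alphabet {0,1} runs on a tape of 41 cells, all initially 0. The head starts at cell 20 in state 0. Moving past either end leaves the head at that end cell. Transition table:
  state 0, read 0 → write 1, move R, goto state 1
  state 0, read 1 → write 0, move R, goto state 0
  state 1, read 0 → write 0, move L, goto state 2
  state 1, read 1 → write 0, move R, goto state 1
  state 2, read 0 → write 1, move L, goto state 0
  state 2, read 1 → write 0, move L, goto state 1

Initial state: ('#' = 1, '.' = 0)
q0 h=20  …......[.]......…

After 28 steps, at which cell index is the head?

k=0  q0 h=20  …......[.]......…
k=1  q1 h=21  ….....#[.]......…
k=2  q2 h=20  …......[#]......…
k=3  q1 h=19  …......[.]......…
k=4  q2 h=18  …......[.]......…
k=5  q0 h=17  …......[.]#.....…
k=6  q1 h=18  ….....#[#]......…
k=7  q1 h=19  …....#.[.]......…
k=8  q2 h=18  ….....#[.]......…
k=9  q0 h=17  …......[#]#.....…
k=10  q0 h=18  …......[#]......…
k=11  q0 h=19  …......[.]......…
k=12  q1 h=20  ….....#[.]......…
k=13  q2 h=19  …......[#]......…
k=14  q1 h=18  …......[.]......…
k=15  q2 h=17  …......[.]......…
k=16  q0 h=16  …......[.]#.....…
k=17  q1 h=17  ….....#[#]......…
k=18  q1 h=18  …....#.[.]......…
k=19  q2 h=17  ….....#[.]......…
k=20  q0 h=16  …......[#]#.....…
k=21  q0 h=17  …......[#]......…
k=22  q0 h=18  …......[.]......…
k=23  q1 h=19  ….....#[.]......…
k=24  q2 h=18  …......[#]......…
k=25  q1 h=17  …......[.]......…
k=26  q2 h=16  …......[.]......…
k=27  q0 h=15  …......[.]#.....…
k=28  q1 h=16  ….....#[#]......…

16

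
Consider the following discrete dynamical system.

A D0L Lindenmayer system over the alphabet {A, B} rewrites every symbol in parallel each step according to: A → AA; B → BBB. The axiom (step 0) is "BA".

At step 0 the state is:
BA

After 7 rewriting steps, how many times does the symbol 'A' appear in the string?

[0] BA
[1] BBBAA
[2] BBBBBBBBBAAAA
[3] BBBBBBBBBBBBBBBBBBBBBBBBBBBAAAAAAAA
[4] BBBBBBBBBBBBBBBBBBBBBBBBBBBBBBBBBBBBBBBBBBBBBBBBBBBBBBBBBBBBBBBBBBBBBBBBBBBBBBBBBAAAAAAAAAAAAAAAA
[5] BBBBBBBBBBBBBBBBBBBBBBBBBBBBBBBBBBBBBBBBBBBBBBBBBBBBBBBBBB…BBBBBBBBBBBBBBBBBBBBBBBBBBAAAAAAAAAAAAAAAAAAAAAAAAAAAAAAAA  (len 275)
[6] BBBBBBBBBBBBBBBBBBBBBBBBBBBBBBBBBBBBBBBBBBBBBBBBBBBBBBBBBB…AAAAAAAAAAAAAAAAAAAAAAAAAAAAAAAAAAAAAAAAAAAAAAAAAAAAAAAAAA  (len 793)
[7] BBBBBBBBBBBBBBBBBBBBBBBBBBBBBBBBBBBBBBBBBBBBBBBBBBBBBBBBBB…AAAAAAAAAAAAAAAAAAAAAAAAAAAAAAAAAAAAAAAAAAAAAAAAAAAAAAAAAA  (len 2315)

128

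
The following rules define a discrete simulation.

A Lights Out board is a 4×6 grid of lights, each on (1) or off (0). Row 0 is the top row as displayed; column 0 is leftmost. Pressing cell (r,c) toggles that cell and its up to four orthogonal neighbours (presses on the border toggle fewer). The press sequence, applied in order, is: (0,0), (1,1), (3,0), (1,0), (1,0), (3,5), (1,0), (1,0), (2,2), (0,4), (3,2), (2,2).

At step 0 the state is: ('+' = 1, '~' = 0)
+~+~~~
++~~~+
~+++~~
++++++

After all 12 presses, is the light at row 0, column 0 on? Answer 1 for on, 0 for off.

0

gen 0: +~+~~~
++~~~+
~+++~~
++++++
gen 1: ~++~~~
~+~~~+
~+++~~
++++++
gen 2: ~~+~~~
+~+~~+
~~++~~
++++++
gen 3: ~~+~~~
+~+~~+
+~++~~
~~++++
gen 4: +~+~~~
~++~~+
~~++~~
~~++++
gen 5: ~~+~~~
+~+~~+
+~++~~
~~++++
gen 6: ~~+~~~
+~+~~+
+~++~+
~~++~~
gen 7: +~+~~~
~++~~+
~~++~+
~~++~~
gen 8: ~~+~~~
+~+~~+
+~++~+
~~++~~
gen 9: ~~+~~~
+~~~~+
++~~~+
~~~+~~
gen 10: ~~++++
+~~~++
++~~~+
~~~+~~
gen 11: ~~++++
+~~~++
+++~~+
~++~~~
gen 12: ~~++++
+~+~++
+~~+~+
~+~~~~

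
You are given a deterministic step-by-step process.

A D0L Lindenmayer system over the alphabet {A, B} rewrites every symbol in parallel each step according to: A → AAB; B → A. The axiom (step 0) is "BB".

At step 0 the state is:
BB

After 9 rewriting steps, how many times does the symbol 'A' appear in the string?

k=0  BB
k=1  AA
k=2  AABAAB
k=3  AABAABAAABAABA
k=4  AABAABAAABAABAAABAABAABAAABAABAAAB
k=5  AABAABAAABAABAAABAABAABAAABAABAAABAABAABAAABAABAAABAABAAABAABAABAAABAABAAABAABAABA
k=6  AABAABAAABAABAAABAABAABAAABAABAAABAABAABAAABAABAAABAABAAAB…AABAABAAABAABAAABAABAABAAABAABAAABAABAABAAABAABAAABAABAAAB  (len 198)
k=7  AABAABAAABAABAAABAABAABAAABAABAAABAABAABAAABAABAAABAABAAAB…AABAABAAABAABAAABAABAABAAABAABAAABAABAABAAABAABAAABAABAABA  (len 478)
k=8  AABAABAAABAABAAABAABAABAAABAABAAABAABAABAAABAABAAABAABAAAB…AABAABAAABAABAAABAABAABAAABAABAAABAABAABAAABAABAAABAABAAAB  (len 1154)
k=9  AABAABAAABAABAAABAABAABAAABAABAAABAABAABAAABAABAAABAABAAAB…AABAABAAABAABAAABAABAABAAABAABAAABAABAABAAABAABAAABAABAABA  (len 2786)

1970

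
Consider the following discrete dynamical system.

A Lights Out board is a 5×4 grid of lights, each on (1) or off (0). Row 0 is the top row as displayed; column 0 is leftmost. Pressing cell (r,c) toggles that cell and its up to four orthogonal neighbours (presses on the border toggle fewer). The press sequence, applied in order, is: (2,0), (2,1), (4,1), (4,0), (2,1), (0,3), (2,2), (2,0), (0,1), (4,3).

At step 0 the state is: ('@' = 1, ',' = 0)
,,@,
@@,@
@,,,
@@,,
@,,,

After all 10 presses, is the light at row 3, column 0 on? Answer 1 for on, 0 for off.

[0] ,,@,
@@,@
@,,,
@@,,
@,,,
[1] ,,@,
,@,@
,@,,
,@,,
@,,,
[2] ,,@,
,,,@
@,@,
,,,,
@,,,
[3] ,,@,
,,,@
@,@,
,@,,
,@@,
[4] ,,@,
,,,@
@,@,
@@,,
@,@,
[5] ,,@,
,@,@
,@,,
@,,,
@,@,
[6] ,,,@
,@,,
,@,,
@,,,
@,@,
[7] ,,,@
,@@,
,,@@
@,@,
@,@,
[8] ,,,@
@@@,
@@@@
,,@,
@,@,
[9] @@@@
@,@,
@@@@
,,@,
@,@,
[10] @@@@
@,@,
@@@@
,,@@
@,,@

0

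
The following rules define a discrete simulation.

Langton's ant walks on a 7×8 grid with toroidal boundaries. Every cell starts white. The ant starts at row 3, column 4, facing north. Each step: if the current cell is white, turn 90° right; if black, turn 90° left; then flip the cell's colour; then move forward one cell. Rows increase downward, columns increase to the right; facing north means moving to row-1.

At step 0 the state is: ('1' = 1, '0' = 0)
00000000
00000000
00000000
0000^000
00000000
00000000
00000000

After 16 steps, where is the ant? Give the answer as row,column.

3,4

step 0: 00000000
00000000
00000000
0000^000
00000000
00000000
00000000
step 1: 00000000
00000000
00000000
00001>00
00000000
00000000
00000000
step 2: 00000000
00000000
00000000
00001100
00000v00
00000000
00000000
step 3: 00000000
00000000
00000000
00001100
0000<100
00000000
00000000
step 4: 00000000
00000000
00000000
0000^100
00001100
00000000
00000000
step 5: 00000000
00000000
00000000
000<0100
00001100
00000000
00000000
step 6: 00000000
00000000
000^0000
00010100
00001100
00000000
00000000
step 7: 00000000
00000000
0001>000
00010100
00001100
00000000
00000000
step 8: 00000000
00000000
00011000
0001v100
00001100
00000000
00000000
step 9: 00000000
00000000
00011000
000<1100
00001100
00000000
00000000
step 10: 00000000
00000000
00011000
00001100
000v1100
00000000
00000000
step 11: 00000000
00000000
00011000
00001100
00<11100
00000000
00000000
step 12: 00000000
00000000
00011000
00^01100
00111100
00000000
00000000
step 13: 00000000
00000000
00011000
001>1100
00111100
00000000
00000000
step 14: 00000000
00000000
00011000
00111100
001v1100
00000000
00000000
step 15: 00000000
00000000
00011000
00111100
0010>100
00000000
00000000
step 16: 00000000
00000000
00011000
0011^100
00100100
00000000
00000000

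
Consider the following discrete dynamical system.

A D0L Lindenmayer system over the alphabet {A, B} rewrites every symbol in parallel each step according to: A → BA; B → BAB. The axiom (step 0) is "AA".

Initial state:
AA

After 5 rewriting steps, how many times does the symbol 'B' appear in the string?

[0] AA
[1] BABA
[2] BABBABABBA
[3] BABBABABBABBABABBABABBABBA
[4] BABBABABBABBABABBABABBABBABABBABBABABBABABBABBABABBABABBABBABABBABBA
[5] BABBABABBABBABABBABABBABBABABBABBABABBABABBABBABABBABABBAB…BBABABBABABBABBABABBABABBABBABABBABBABABBABABBABBABABBABBA  (len 178)

110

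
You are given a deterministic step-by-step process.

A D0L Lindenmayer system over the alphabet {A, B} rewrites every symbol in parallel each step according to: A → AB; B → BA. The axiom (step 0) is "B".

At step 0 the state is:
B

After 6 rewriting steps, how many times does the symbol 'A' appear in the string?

32

gen 0: B
gen 1: BA
gen 2: BAAB
gen 3: BAABABBA
gen 4: BAABABBAABBABAAB
gen 5: BAABABBAABBABAABABBABAABBAABABBA
gen 6: BAABABBAABBABAABABBABAABBAABABBAABBABAABBAABABBABAABABBAABBABAAB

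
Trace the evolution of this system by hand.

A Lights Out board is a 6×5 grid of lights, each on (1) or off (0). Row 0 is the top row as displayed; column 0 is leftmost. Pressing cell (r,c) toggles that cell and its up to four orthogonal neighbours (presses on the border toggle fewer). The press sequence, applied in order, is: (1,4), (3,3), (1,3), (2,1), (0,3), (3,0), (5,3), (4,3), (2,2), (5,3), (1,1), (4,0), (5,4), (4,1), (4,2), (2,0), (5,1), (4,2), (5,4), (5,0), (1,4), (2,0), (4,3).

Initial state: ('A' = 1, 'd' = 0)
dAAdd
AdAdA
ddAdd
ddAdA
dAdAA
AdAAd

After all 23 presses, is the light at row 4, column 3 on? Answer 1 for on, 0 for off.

0

[0] dAAdd
AdAdA
ddAdd
ddAdA
dAdAA
AdAAd
[1] dAAdA
AdAAd
ddAdA
ddAdA
dAdAA
AdAAd
[2] dAAdA
AdAAd
ddAAA
dddAd
dAddA
AdAAd
[3] dAAAA
AdddA
ddAdA
dddAd
dAddA
AdAAd
[4] dAAAA
AAddA
AAddA
dAdAd
dAddA
AdAAd
[5] dAddd
AAdAA
AAddA
dAdAd
dAddA
AdAAd
[6] dAddd
AAdAA
dAddA
AddAd
AAddA
AdAAd
[7] dAddd
AAdAA
dAddA
AddAd
AAdAA
AdddA
[8] dAddd
AAdAA
dAddA
Adddd
AAAdd
AddAA
[9] dAddd
AAAAA
ddAAA
AdAdd
AAAdd
AddAA
[10] dAddd
AAAAA
ddAAA
AdAdd
AAAAd
AdAdd
[11] ddddd
dddAA
dAAAA
AdAdd
AAAAd
AdAdd
[12] ddddd
dddAA
dAAAA
ddAdd
ddAAd
ddAdd
[13] ddddd
dddAA
dAAAA
ddAdd
ddAAA
ddAAA
[14] ddddd
dddAA
dAAAA
dAAdd
AAdAA
dAAAA
[15] ddddd
dddAA
dAAAA
dAddd
AdAdA
dAdAA
[16] ddddd
AddAA
AdAAA
AAddd
AdAdA
dAdAA
[17] ddddd
AddAA
AdAAA
AAddd
AAAdA
AdAAA
[18] ddddd
AddAA
AdAAA
AAAdd
AddAA
AddAA
[19] ddddd
AddAA
AdAAA
AAAdd
AddAd
Adddd
[20] ddddd
AddAA
AdAAA
AAAdd
dddAd
dAddd
[21] ddddA
Adddd
AdAAd
AAAdd
dddAd
dAddd
[22] ddddA
ddddd
dAAAd
dAAdd
dddAd
dAddd
[23] ddddA
ddddd
dAAAd
dAAAd
ddAdA
dAdAd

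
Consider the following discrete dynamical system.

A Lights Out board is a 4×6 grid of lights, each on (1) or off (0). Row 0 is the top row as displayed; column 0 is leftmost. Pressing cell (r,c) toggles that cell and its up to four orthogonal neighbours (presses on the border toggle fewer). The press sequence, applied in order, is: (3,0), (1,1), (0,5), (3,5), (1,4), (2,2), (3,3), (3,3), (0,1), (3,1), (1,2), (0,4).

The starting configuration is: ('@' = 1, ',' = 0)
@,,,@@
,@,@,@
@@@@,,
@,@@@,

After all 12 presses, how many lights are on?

13

gen 0: @,,,@@
,@,@,@
@@@@,,
@,@@@,
gen 1: @,,,@@
,@,@,@
,@@@,,
,@@@@,
gen 2: @@,,@@
@,@@,@
,,@@,,
,@@@@,
gen 3: @@,,,,
@,@@,,
,,@@,,
,@@@@,
gen 4: @@,,,,
@,@@,,
,,@@,@
,@@@,@
gen 5: @@,,@,
@,@,@@
,,@@@@
,@@@,@
gen 6: @@,,@,
@,,,@@
,@,,@@
,@,@,@
gen 7: @@,,@,
@,,,@@
,@,@@@
,@@,@@
gen 8: @@,,@,
@,,,@@
,@,,@@
,@,@,@
gen 9: ,,@,@,
@@,,@@
,@,,@@
,@,@,@
gen 10: ,,@,@,
@@,,@@
,,,,@@
@,@@,@
gen 11: ,,,,@,
@,@@@@
,,@,@@
@,@@,@
gen 12: ,,,@,@
@,@@,@
,,@,@@
@,@@,@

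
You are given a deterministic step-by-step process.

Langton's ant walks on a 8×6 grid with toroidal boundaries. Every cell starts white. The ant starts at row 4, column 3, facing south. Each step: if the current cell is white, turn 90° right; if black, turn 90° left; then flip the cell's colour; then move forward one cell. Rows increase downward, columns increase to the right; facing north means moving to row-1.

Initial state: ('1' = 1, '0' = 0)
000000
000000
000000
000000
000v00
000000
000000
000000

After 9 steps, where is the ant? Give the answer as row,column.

4,4

[0] 000000
000000
000000
000000
000v00
000000
000000
000000
[1] 000000
000000
000000
000000
00<100
000000
000000
000000
[2] 000000
000000
000000
00^000
001100
000000
000000
000000
[3] 000000
000000
000000
001>00
001100
000000
000000
000000
[4] 000000
000000
000000
001100
001v00
000000
000000
000000
[5] 000000
000000
000000
001100
0010>0
000000
000000
000000
[6] 000000
000000
000000
001100
001010
0000v0
000000
000000
[7] 000000
000000
000000
001100
001010
000<10
000000
000000
[8] 000000
000000
000000
001100
001^10
000110
000000
000000
[9] 000000
000000
000000
001100
0011>0
000110
000000
000000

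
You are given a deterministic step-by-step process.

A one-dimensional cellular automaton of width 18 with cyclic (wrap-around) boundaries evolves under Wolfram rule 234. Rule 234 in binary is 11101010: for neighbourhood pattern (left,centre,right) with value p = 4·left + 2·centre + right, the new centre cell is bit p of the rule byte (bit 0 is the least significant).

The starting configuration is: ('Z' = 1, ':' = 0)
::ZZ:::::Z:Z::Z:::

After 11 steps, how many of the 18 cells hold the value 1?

16

gen 0: ::ZZ:::::Z:Z::Z:::
gen 1: :ZZZ::::Z:Z::Z::::
gen 2: ZZZZ:::Z:Z::Z:::::
gen 3: ZZZZ::Z:Z::Z:::::Z
gen 4: ZZZZ:Z:Z::Z:::::ZZ
gen 5: ZZZZZ:Z::Z:::::ZZZ
gen 6: ZZZZZZ::Z:::::ZZZZ
gen 7: ZZZZZZ:Z:::::ZZZZZ
gen 8: ZZZZZZZ:::::ZZZZZZ
gen 9: ZZZZZZZ::::ZZZZZZZ
gen 10: ZZZZZZZ:::ZZZZZZZZ
gen 11: ZZZZZZZ::ZZZZZZZZZ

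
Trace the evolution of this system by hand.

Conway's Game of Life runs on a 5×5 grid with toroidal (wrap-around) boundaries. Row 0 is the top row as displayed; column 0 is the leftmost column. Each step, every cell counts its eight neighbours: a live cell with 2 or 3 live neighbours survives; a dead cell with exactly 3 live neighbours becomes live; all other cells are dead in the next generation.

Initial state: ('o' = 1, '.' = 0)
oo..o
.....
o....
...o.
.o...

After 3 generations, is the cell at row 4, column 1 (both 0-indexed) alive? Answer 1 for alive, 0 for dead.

0) oo..o
.....
o....
...o.
.o...
1) oo...
.o..o
.....
.....
.oo.o
2) ...oo
.o...
.....
.....
.oo..
3) oo.o.
.....
.....
.....
..oo.

0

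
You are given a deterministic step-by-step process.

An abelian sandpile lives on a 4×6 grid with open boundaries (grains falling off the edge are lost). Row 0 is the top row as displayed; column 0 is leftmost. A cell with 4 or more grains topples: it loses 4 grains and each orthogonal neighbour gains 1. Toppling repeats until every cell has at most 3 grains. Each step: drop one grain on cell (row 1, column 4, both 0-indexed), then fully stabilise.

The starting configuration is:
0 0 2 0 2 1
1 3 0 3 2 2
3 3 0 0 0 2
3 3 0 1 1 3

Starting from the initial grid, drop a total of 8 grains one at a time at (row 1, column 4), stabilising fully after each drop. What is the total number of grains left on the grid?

t=0: 0 0 2 0 2 1
1 3 0 3 2 2
3 3 0 0 0 2
3 3 0 1 1 3
t=1: 0 0 2 0 2 1
1 3 0 3 3 2
3 3 0 0 0 2
3 3 0 1 1 3
t=2: 0 0 2 1 3 1
1 3 1 0 1 3
3 3 0 1 1 2
3 3 0 1 1 3
t=3: 0 0 2 1 3 1
1 3 1 0 2 3
3 3 0 1 1 2
3 3 0 1 1 3
t=4: 0 0 2 1 3 1
1 3 1 0 3 3
3 3 0 1 1 2
3 3 0 1 1 3
t=5: 0 0 2 2 0 3
1 3 1 1 2 0
3 3 0 1 2 3
3 3 0 1 1 3
t=6: 0 0 2 2 0 3
1 3 1 1 3 0
3 3 0 1 2 3
3 3 0 1 1 3
t=7: 0 0 2 2 1 3
1 3 1 2 0 1
3 3 0 1 3 3
3 3 0 1 1 3
t=8: 0 0 2 2 1 3
1 3 1 2 1 1
3 3 0 1 3 3
3 3 0 1 1 3

41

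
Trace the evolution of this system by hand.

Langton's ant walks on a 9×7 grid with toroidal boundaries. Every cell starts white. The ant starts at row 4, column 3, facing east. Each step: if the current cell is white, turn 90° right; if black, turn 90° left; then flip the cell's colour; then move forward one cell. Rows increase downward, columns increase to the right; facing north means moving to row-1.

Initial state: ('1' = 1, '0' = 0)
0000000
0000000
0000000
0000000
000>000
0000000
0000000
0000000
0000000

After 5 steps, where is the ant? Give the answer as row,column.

3,3

k=0  0000000
0000000
0000000
0000000
000>000
0000000
0000000
0000000
0000000
k=1  0000000
0000000
0000000
0000000
0001000
000v000
0000000
0000000
0000000
k=2  0000000
0000000
0000000
0000000
0001000
00<1000
0000000
0000000
0000000
k=3  0000000
0000000
0000000
0000000
00^1000
0011000
0000000
0000000
0000000
k=4  0000000
0000000
0000000
0000000
001>000
0011000
0000000
0000000
0000000
k=5  0000000
0000000
0000000
000^000
0010000
0011000
0000000
0000000
0000000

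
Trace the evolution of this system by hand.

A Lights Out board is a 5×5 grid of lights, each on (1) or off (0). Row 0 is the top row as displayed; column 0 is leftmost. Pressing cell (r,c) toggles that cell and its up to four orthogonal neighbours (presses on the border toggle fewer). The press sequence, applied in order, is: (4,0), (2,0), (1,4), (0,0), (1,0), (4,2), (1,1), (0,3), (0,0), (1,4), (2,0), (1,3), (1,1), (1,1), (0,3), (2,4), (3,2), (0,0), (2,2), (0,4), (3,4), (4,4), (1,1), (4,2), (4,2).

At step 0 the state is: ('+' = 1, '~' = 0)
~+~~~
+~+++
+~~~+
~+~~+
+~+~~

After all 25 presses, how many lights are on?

0) ~+~~~
+~+++
+~~~+
~+~~+
+~+~~
1) ~+~~~
+~+++
+~~~+
++~~+
~++~~
2) ~+~~~
~~+++
~+~~+
~+~~+
~++~~
3) ~+~~+
~~+~~
~+~~~
~+~~+
~++~~
4) +~~~+
+~+~~
~+~~~
~+~~+
~++~~
5) ~~~~+
~++~~
++~~~
~+~~+
~++~~
6) ~~~~+
~++~~
++~~~
~++~+
~~~+~
7) ~+~~+
+~~~~
+~~~~
~++~+
~~~+~
8) ~+++~
+~~+~
+~~~~
~++~+
~~~+~
9) +~++~
~~~+~
+~~~~
~++~+
~~~+~
10) +~+++
~~~~+
+~~~+
~++~+
~~~+~
11) +~+++
+~~~+
~+~~+
+++~+
~~~+~
12) +~+~+
+~++~
~+~++
+++~+
~~~+~
13) +++~+
~+~+~
~~~++
+++~+
~~~+~
14) +~+~+
+~++~
~+~++
+++~+
~~~+~
15) +~~+~
+~+~~
~+~++
+++~+
~~~+~
16) +~~+~
+~+~+
~+~~~
+++~~
~~~+~
17) +~~+~
+~+~+
~++~~
+~~+~
~~++~
18) ~+~+~
~~+~+
~++~~
+~~+~
~~++~
19) ~+~+~
~~~~+
~~~+~
+~++~
~~++~
20) ~+~~+
~~~~~
~~~+~
+~++~
~~++~
21) ~+~~+
~~~~~
~~~++
+~+~+
~~+++
22) ~+~~+
~~~~~
~~~++
+~+~~
~~+~~
23) ~~~~+
+++~~
~+~++
+~+~~
~~+~~
24) ~~~~+
+++~~
~+~++
+~~~~
~+~+~
25) ~~~~+
+++~~
~+~++
+~+~~
~~+~~

10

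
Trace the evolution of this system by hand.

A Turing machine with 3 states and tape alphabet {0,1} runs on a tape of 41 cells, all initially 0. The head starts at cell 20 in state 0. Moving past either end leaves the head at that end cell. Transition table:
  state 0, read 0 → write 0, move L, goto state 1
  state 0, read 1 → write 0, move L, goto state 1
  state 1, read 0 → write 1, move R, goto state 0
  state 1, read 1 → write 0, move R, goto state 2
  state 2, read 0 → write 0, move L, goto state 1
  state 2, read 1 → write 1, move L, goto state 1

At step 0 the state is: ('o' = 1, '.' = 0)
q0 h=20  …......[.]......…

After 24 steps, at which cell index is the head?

20

[0] q0 h=20  …......[.]......…
[1] q1 h=19  …......[.]......…
[2] q0 h=20  ….....o[.]......…
[3] q1 h=19  …......[o]......…
[4] q2 h=20  …......[.]......…
[5] q1 h=19  …......[.]......…
[6] q0 h=20  ….....o[.]......…
[7] q1 h=19  …......[o]......…
[8] q2 h=20  …......[.]......…
[9] q1 h=19  …......[.]......…
[10] q0 h=20  ….....o[.]......…
[11] q1 h=19  …......[o]......…
[12] q2 h=20  …......[.]......…
[13] q1 h=19  …......[.]......…
[14] q0 h=20  ….....o[.]......…
[15] q1 h=19  …......[o]......…
[16] q2 h=20  …......[.]......…
[17] q1 h=19  …......[.]......…
[18] q0 h=20  ….....o[.]......…
[19] q1 h=19  …......[o]......…
[20] q2 h=20  …......[.]......…
[21] q1 h=19  …......[.]......…
[22] q0 h=20  ….....o[.]......…
[23] q1 h=19  …......[o]......…
[24] q2 h=20  …......[.]......…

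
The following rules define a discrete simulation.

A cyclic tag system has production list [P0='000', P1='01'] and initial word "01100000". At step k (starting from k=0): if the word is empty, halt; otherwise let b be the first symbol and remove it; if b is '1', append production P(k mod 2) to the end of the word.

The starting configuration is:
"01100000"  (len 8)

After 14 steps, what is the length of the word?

gen 0: "01100000"  (len 8)
gen 1: "1100000"  (len 7)
gen 2: "10000001"  (len 8)
gen 3: "0000001000"  (len 10)
gen 4: "000001000"  (len 9)
gen 5: "00001000"  (len 8)
gen 6: "0001000"  (len 7)
gen 7: "001000"  (len 6)
gen 8: "01000"  (len 5)
gen 9: "1000"  (len 4)
gen 10: "00001"  (len 5)
gen 11: "0001"  (len 4)
gen 12: "001"  (len 3)
gen 13: "01"  (len 2)
gen 14: "1"  (len 1)

1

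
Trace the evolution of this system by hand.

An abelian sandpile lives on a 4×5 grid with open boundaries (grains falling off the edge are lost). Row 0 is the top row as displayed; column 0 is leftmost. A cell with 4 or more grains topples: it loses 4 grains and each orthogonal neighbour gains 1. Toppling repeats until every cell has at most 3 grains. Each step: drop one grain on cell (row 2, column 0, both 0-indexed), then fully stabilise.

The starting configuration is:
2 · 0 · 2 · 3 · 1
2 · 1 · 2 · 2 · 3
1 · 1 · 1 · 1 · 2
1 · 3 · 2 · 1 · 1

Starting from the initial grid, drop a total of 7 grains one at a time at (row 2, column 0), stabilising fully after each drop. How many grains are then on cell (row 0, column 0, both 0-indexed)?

3

0) 2 · 0 · 2 · 3 · 1
2 · 1 · 2 · 2 · 3
1 · 1 · 1 · 1 · 2
1 · 3 · 2 · 1 · 1
1) 2 · 0 · 2 · 3 · 1
2 · 1 · 2 · 2 · 3
2 · 1 · 1 · 1 · 2
1 · 3 · 2 · 1 · 1
2) 2 · 0 · 2 · 3 · 1
2 · 1 · 2 · 2 · 3
3 · 1 · 1 · 1 · 2
1 · 3 · 2 · 1 · 1
3) 2 · 0 · 2 · 3 · 1
3 · 1 · 2 · 2 · 3
0 · 2 · 1 · 1 · 2
2 · 3 · 2 · 1 · 1
4) 2 · 0 · 2 · 3 · 1
3 · 1 · 2 · 2 · 3
1 · 2 · 1 · 1 · 2
2 · 3 · 2 · 1 · 1
5) 2 · 0 · 2 · 3 · 1
3 · 1 · 2 · 2 · 3
2 · 2 · 1 · 1 · 2
2 · 3 · 2 · 1 · 1
6) 2 · 0 · 2 · 3 · 1
3 · 1 · 2 · 2 · 3
3 · 2 · 1 · 1 · 2
2 · 3 · 2 · 1 · 1
7) 3 · 0 · 2 · 3 · 1
0 · 2 · 2 · 2 · 3
1 · 3 · 1 · 1 · 2
3 · 3 · 2 · 1 · 1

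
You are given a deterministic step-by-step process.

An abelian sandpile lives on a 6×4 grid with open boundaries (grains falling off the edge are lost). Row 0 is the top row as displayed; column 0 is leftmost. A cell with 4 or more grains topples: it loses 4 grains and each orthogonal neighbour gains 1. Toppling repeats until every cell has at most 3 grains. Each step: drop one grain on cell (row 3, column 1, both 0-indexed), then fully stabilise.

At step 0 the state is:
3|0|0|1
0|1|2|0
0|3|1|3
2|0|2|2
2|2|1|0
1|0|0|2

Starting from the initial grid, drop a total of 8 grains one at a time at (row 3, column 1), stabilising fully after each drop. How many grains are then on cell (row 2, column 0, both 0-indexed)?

[0] 3|0|0|1
0|1|2|0
0|3|1|3
2|0|2|2
2|2|1|0
1|0|0|2
[1] 3|0|0|1
0|1|2|0
0|3|1|3
2|1|2|2
2|2|1|0
1|0|0|2
[2] 3|0|0|1
0|1|2|0
0|3|1|3
2|2|2|2
2|2|1|0
1|0|0|2
[3] 3|0|0|1
0|1|2|0
0|3|1|3
2|3|2|2
2|2|1|0
1|0|0|2
[4] 3|0|0|1
0|2|2|0
1|0|2|3
3|1|3|2
2|3|1|0
1|0|0|2
[5] 3|0|0|1
0|2|2|0
1|0|2|3
3|2|3|2
2|3|1|0
1|0|0|2
[6] 3|0|0|1
0|2|2|0
1|0|2|3
3|3|3|2
2|3|1|0
1|0|0|2
[7] 3|0|0|1
0|2|2|0
2|1|3|3
1|3|0|3
0|1|3|0
2|1|0|2
[8] 3|0|0|1
0|2|2|0
2|2|3|3
2|0|1|3
0|2|3|0
2|1|0|2

2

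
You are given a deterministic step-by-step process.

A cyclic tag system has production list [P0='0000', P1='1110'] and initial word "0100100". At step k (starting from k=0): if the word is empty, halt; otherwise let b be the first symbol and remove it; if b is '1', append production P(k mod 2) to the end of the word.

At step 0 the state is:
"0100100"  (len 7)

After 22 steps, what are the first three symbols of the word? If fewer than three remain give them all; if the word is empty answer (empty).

011

step 0: "0100100"  (len 7)
step 1: "100100"  (len 6)
step 2: "001001110"  (len 9)
step 3: "01001110"  (len 8)
step 4: "1001110"  (len 7)
step 5: "0011100000"  (len 10)
step 6: "011100000"  (len 9)
step 7: "11100000"  (len 8)
step 8: "11000001110"  (len 11)
step 9: "10000011100000"  (len 14)
step 10: "00000111000001110"  (len 17)
step 11: "0000111000001110"  (len 16)
step 12: "000111000001110"  (len 15)
step 13: "00111000001110"  (len 14)
step 14: "0111000001110"  (len 13)
step 15: "111000001110"  (len 12)
step 16: "110000011101110"  (len 15)
step 17: "100000111011100000"  (len 18)
step 18: "000001110111000001110"  (len 21)
step 19: "00001110111000001110"  (len 20)
step 20: "0001110111000001110"  (len 19)
step 21: "001110111000001110"  (len 18)
step 22: "01110111000001110"  (len 17)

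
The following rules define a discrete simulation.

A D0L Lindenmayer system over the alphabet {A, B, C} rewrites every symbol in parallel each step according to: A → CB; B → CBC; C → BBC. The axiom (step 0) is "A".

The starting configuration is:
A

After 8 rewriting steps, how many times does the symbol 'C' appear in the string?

2187

0) A
1) CB
2) BBCCBC
3) CBCCBCBBCBBCCBCBBC
4) BBCCBCBBCBBCCBCBBCCBCCBCBBCCBCCBCBBCBBCCBCBBCCBCCBCBBC
5) CBCCBCBBCBBCCBCBBCCBCCBCBBCCBCCBCBBCBBCCBCBBCCBCCBCBBCBBCC…CBBCCBCCBCBBCBBCCBCBBCCBCCBCBBCBBCCBCBBCBBCCBCBBCCBCCBCBBC  (len 162)
6) BBCCBCBBCBBCCBCBBCCBCCBCBBCCBCCBCBBCBBCCBCBBCCBCCBCBBCBBCC…CBBCCBCCBCBBCBBCCBCBBCCBCCBCBBCBBCCBCBBCBBCCBCBBCCBCCBCBBC  (len 486)
7) CBCCBCBBCBBCCBCBBCCBCCBCBBCCBCCBCBBCBBCCBCBBCCBCCBCBBCBBCC…CBBCCBCCBCBBCBBCCBCBBCCBCCBCBBCBBCCBCBBCBBCCBCBBCCBCCBCBBC  (len 1458)
8) BBCCBCBBCBBCCBCBBCCBCCBCBBCCBCCBCBBCBBCCBCBBCCBCCBCBBCBBCC…CBBCCBCCBCBBCBBCCBCBBCCBCCBCBBCBBCCBCBBCBBCCBCBBCCBCCBCBBC  (len 4374)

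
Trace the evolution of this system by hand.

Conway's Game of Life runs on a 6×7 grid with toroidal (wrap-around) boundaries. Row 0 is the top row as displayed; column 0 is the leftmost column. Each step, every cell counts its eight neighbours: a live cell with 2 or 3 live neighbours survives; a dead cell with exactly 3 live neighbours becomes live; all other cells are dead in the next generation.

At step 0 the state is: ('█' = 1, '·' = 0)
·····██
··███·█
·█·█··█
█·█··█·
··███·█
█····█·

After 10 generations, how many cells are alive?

k=0  ·····██
··███·█
·█·█··█
█·█··█·
··███·█
█····█·
k=1  █··█···
··███·█
·█····█
█····█·
█·███··
█··█···
k=2  ██····█
·██████
·████·█
█·████·
█·███··
█·····█
k=3  ···██··
·······
·······
█······
█·█····
··██·█·
k=4  ··███··
·······
·······
·█·····
··██··█
·██····
k=5  ·███···
···█···
·······
··█····
█··█···
·█··█··
k=6  ·█·██··
···█···
·······
·······
·███···
██··█··
k=7  ██·██··
··███··
·······
··█····
████···
█···█··
k=8  ██···█·
·██·█··
··█····
··██···
█·██···
····█·█
k=9  ███████
█·██···
·······
·······
·██·█··
··█████
k=10  ·······
█····█·
·······
·······
·██·█··
·······

5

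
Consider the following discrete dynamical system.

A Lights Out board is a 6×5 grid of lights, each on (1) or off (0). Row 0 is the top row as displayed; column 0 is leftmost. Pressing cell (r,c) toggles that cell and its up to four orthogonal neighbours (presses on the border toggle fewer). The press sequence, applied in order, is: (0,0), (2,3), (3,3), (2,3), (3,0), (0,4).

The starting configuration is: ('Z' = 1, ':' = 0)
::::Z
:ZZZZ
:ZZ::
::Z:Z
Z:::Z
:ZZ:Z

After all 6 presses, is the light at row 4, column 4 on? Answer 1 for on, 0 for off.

step 0: ::::Z
:ZZZZ
:ZZ::
::Z:Z
Z:::Z
:ZZ:Z
step 1: ZZ::Z
ZZZZZ
:ZZ::
::Z:Z
Z:::Z
:ZZ:Z
step 2: ZZ::Z
ZZZ:Z
:Z:ZZ
::ZZZ
Z:::Z
:ZZ:Z
step 3: ZZ::Z
ZZZ:Z
:Z::Z
:::::
Z::ZZ
:ZZ:Z
step 4: ZZ::Z
ZZZZZ
:ZZZ:
:::Z:
Z::ZZ
:ZZ:Z
step 5: ZZ::Z
ZZZZZ
ZZZZ:
ZZ:Z:
:::ZZ
:ZZ:Z
step 6: ZZ:Z:
ZZZZ:
ZZZZ:
ZZ:Z:
:::ZZ
:ZZ:Z

1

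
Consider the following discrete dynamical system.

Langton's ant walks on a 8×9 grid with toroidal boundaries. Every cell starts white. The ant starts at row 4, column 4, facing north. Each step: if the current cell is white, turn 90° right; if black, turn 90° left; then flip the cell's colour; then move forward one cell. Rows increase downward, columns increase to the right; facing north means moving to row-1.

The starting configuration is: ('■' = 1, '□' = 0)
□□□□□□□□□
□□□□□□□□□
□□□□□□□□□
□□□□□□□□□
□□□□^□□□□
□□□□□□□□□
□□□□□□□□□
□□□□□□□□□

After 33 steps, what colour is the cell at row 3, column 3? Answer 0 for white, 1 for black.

gen 0: □□□□□□□□□
□□□□□□□□□
□□□□□□□□□
□□□□□□□□□
□□□□^□□□□
□□□□□□□□□
□□□□□□□□□
□□□□□□□□□
gen 1: □□□□□□□□□
□□□□□□□□□
□□□□□□□□□
□□□□□□□□□
□□□□■>□□□
□□□□□□□□□
□□□□□□□□□
□□□□□□□□□
gen 2: □□□□□□□□□
□□□□□□□□□
□□□□□□□□□
□□□□□□□□□
□□□□■■□□□
□□□□□v□□□
□□□□□□□□□
□□□□□□□□□
gen 3: □□□□□□□□□
□□□□□□□□□
□□□□□□□□□
□□□□□□□□□
□□□□■■□□□
□□□□<■□□□
□□□□□□□□□
□□□□□□□□□
gen 4: □□□□□□□□□
□□□□□□□□□
□□□□□□□□□
□□□□□□□□□
□□□□^■□□□
□□□□■■□□□
□□□□□□□□□
□□□□□□□□□
gen 5: □□□□□□□□□
□□□□□□□□□
□□□□□□□□□
□□□□□□□□□
□□□<□■□□□
□□□□■■□□□
□□□□□□□□□
□□□□□□□□□
gen 6: □□□□□□□□□
□□□□□□□□□
□□□□□□□□□
□□□^□□□□□
□□□■□■□□□
□□□□■■□□□
□□□□□□□□□
□□□□□□□□□
gen 7: □□□□□□□□□
□□□□□□□□□
□□□□□□□□□
□□□■>□□□□
□□□■□■□□□
□□□□■■□□□
□□□□□□□□□
□□□□□□□□□
gen 8: □□□□□□□□□
□□□□□□□□□
□□□□□□□□□
□□□■■□□□□
□□□■v■□□□
□□□□■■□□□
□□□□□□□□□
□□□□□□□□□
gen 9: □□□□□□□□□
□□□□□□□□□
□□□□□□□□□
□□□■■□□□□
□□□<■■□□□
□□□□■■□□□
□□□□□□□□□
□□□□□□□□□
gen 10: □□□□□□□□□
□□□□□□□□□
□□□□□□□□□
□□□■■□□□□
□□□□■■□□□
□□□v■■□□□
□□□□□□□□□
□□□□□□□□□
gen 11: □□□□□□□□□
□□□□□□□□□
□□□□□□□□□
□□□■■□□□□
□□□□■■□□□
□□<■■■□□□
□□□□□□□□□
□□□□□□□□□
gen 12: □□□□□□□□□
□□□□□□□□□
□□□□□□□□□
□□□■■□□□□
□□^□■■□□□
□□■■■■□□□
□□□□□□□□□
□□□□□□□□□
gen 13: □□□□□□□□□
□□□□□□□□□
□□□□□□□□□
□□□■■□□□□
□□■>■■□□□
□□■■■■□□□
□□□□□□□□□
□□□□□□□□□
gen 14: □□□□□□□□□
□□□□□□□□□
□□□□□□□□□
□□□■■□□□□
□□■■■■□□□
□□■v■■□□□
□□□□□□□□□
□□□□□□□□□
gen 15: □□□□□□□□□
□□□□□□□□□
□□□□□□□□□
□□□■■□□□□
□□■■■■□□□
□□■□>■□□□
□□□□□□□□□
□□□□□□□□□
gen 16: □□□□□□□□□
□□□□□□□□□
□□□□□□□□□
□□□■■□□□□
□□■■^■□□□
□□■□□■□□□
□□□□□□□□□
□□□□□□□□□
gen 17: □□□□□□□□□
□□□□□□□□□
□□□□□□□□□
□□□■■□□□□
□□■<□■□□□
□□■□□■□□□
□□□□□□□□□
□□□□□□□□□
gen 18: □□□□□□□□□
□□□□□□□□□
□□□□□□□□□
□□□■■□□□□
□□■□□■□□□
□□■v□■□□□
□□□□□□□□□
□□□□□□□□□
gen 19: □□□□□□□□□
□□□□□□□□□
□□□□□□□□□
□□□■■□□□□
□□■□□■□□□
□□<■□■□□□
□□□□□□□□□
□□□□□□□□□
gen 20: □□□□□□□□□
□□□□□□□□□
□□□□□□□□□
□□□■■□□□□
□□■□□■□□□
□□□■□■□□□
□□v□□□□□□
□□□□□□□□□
gen 21: □□□□□□□□□
□□□□□□□□□
□□□□□□□□□
□□□■■□□□□
□□■□□■□□□
□□□■□■□□□
□<■□□□□□□
□□□□□□□□□
gen 22: □□□□□□□□□
□□□□□□□□□
□□□□□□□□□
□□□■■□□□□
□□■□□■□□□
□^□■□■□□□
□■■□□□□□□
□□□□□□□□□
gen 23: □□□□□□□□□
□□□□□□□□□
□□□□□□□□□
□□□■■□□□□
□□■□□■□□□
□■>■□■□□□
□■■□□□□□□
□□□□□□□□□
gen 24: □□□□□□□□□
□□□□□□□□□
□□□□□□□□□
□□□■■□□□□
□□■□□■□□□
□■■■□■□□□
□■v□□□□□□
□□□□□□□□□
gen 25: □□□□□□□□□
□□□□□□□□□
□□□□□□□□□
□□□■■□□□□
□□■□□■□□□
□■■■□■□□□
□■□>□□□□□
□□□□□□□□□
gen 26: □□□□□□□□□
□□□□□□□□□
□□□□□□□□□
□□□■■□□□□
□□■□□■□□□
□■■■□■□□□
□■□■□□□□□
□□□v□□□□□
gen 27: □□□□□□□□□
□□□□□□□□□
□□□□□□□□□
□□□■■□□□□
□□■□□■□□□
□■■■□■□□□
□■□■□□□□□
□□<■□□□□□
gen 28: □□□□□□□□□
□□□□□□□□□
□□□□□□□□□
□□□■■□□□□
□□■□□■□□□
□■■■□■□□□
□■^■□□□□□
□□■■□□□□□
gen 29: □□□□□□□□□
□□□□□□□□□
□□□□□□□□□
□□□■■□□□□
□□■□□■□□□
□■■■□■□□□
□■■>□□□□□
□□■■□□□□□
gen 30: □□□□□□□□□
□□□□□□□□□
□□□□□□□□□
□□□■■□□□□
□□■□□■□□□
□■■^□■□□□
□■■□□□□□□
□□■■□□□□□
gen 31: □□□□□□□□□
□□□□□□□□□
□□□□□□□□□
□□□■■□□□□
□□■□□■□□□
□■<□□■□□□
□■■□□□□□□
□□■■□□□□□
gen 32: □□□□□□□□□
□□□□□□□□□
□□□□□□□□□
□□□■■□□□□
□□■□□■□□□
□■□□□■□□□
□■v□□□□□□
□□■■□□□□□
gen 33: □□□□□□□□□
□□□□□□□□□
□□□□□□□□□
□□□■■□□□□
□□■□□■□□□
□■□□□■□□□
□■□>□□□□□
□□■■□□□□□

1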